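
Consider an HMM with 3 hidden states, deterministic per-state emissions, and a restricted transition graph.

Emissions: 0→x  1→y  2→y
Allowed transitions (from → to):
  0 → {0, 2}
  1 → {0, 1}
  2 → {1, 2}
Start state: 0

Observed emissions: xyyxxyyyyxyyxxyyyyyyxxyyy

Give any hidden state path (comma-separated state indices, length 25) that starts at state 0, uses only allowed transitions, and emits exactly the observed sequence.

  [0] x  {0}  => 0  start
  [1] y  {1,2}  => 2  0->2 ok
  [2] y  {1,2}  => 1  2->1 ok
  [3] x  {0}  => 0  1->0 ok
  [4] x  {0}  => 0  0->0 ok
  [5] y  {1,2}  => 2  0->2 ok
  [6] y  {1,2}  => 2  2->2 ok
  [7] y  {1,2}  => 2  2->2 ok
  [8] y  {1,2}  => 1  2->1 ok
  [9] x  {0}  => 0  1->0 ok
  [10] y  {1,2}  => 2  0->2 ok
  [11] y  {1,2}  => 1  2->1 ok
  [12] x  {0}  => 0  1->0 ok
  [13] x  {0}  => 0  0->0 ok
  [14] y  {1,2}  => 2  0->2 ok
  [15] y  {1,2}  => 2  2->2 ok
  [16] y  {1,2}  => 2  2->2 ok
  [17] y  {1,2}  => 2  2->2 ok
  [18] y  {1,2}  => 2  2->2 ok
  [19] y  {1,2}  => 1  2->1 ok
  [20] x  {0}  => 0  1->0 ok
  [21] x  {0}  => 0  0->0 ok
  [22] y  {1,2}  => 2  0->2 ok
  [23] y  {1,2}  => 1  2->1 ok
  [24] y  {1,2}  => 1  1->1 ok

0,2,1,0,0,2,2,2,1,0,2,1,0,0,2,2,2,2,2,1,0,0,2,1,1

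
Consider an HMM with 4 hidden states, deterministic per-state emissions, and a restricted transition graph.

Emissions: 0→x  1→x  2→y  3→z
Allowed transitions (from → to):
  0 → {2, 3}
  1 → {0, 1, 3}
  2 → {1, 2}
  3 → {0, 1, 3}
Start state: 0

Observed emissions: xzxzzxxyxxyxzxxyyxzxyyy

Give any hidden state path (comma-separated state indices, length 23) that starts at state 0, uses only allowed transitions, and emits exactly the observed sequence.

  0: obs=x cand={0,1} pick 0 [start]
  1: obs=z cand={3} pick 3 [0->3 ok]
  2: obs=x cand={0,1} pick 0 [3->0 ok]
  3: obs=z cand={3} pick 3 [0->3 ok]
  4: obs=z cand={3} pick 3 [3->3 ok]
  5: obs=x cand={0,1} pick 1 [3->1 ok]
  6: obs=x cand={0,1} pick 0 [1->0 ok]
  7: obs=y cand={2} pick 2 [0->2 ok]
  8: obs=x cand={0,1} pick 1 [2->1 ok]
  9: obs=x cand={0,1} pick 0 [1->0 ok]
  10: obs=y cand={2} pick 2 [0->2 ok]
  11: obs=x cand={0,1} pick 1 [2->1 ok]
  12: obs=z cand={3} pick 3 [1->3 ok]
  13: obs=x cand={0,1} pick 1 [3->1 ok]
  14: obs=x cand={0,1} pick 0 [1->0 ok]
  15: obs=y cand={2} pick 2 [0->2 ok]
  16: obs=y cand={2} pick 2 [2->2 ok]
  17: obs=x cand={0,1} pick 1 [2->1 ok]
  18: obs=z cand={3} pick 3 [1->3 ok]
  19: obs=x cand={0,1} pick 0 [3->0 ok]
  20: obs=y cand={2} pick 2 [0->2 ok]
  21: obs=y cand={2} pick 2 [2->2 ok]
  22: obs=y cand={2} pick 2 [2->2 ok]

0,3,0,3,3,1,0,2,1,0,2,1,3,1,0,2,2,1,3,0,2,2,2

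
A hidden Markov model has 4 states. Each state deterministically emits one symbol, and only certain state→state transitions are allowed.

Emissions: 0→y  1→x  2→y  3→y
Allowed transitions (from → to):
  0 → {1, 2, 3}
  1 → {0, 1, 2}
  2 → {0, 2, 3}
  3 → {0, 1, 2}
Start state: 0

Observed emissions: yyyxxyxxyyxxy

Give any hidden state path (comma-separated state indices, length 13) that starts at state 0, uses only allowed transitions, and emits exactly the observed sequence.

0,2,0,1,1,0,1,1,2,3,1,1,2

  pos 0: y in {0,2,3}, choose 0; start
  pos 1: y in {0,2,3}, choose 2; 0->2 ok
  pos 2: y in {0,2,3}, choose 0; 2->0 ok
  pos 3: x in {1}, choose 1; 0->1 ok
  pos 4: x in {1}, choose 1; 1->1 ok
  pos 5: y in {0,2,3}, choose 0; 1->0 ok
  pos 6: x in {1}, choose 1; 0->1 ok
  pos 7: x in {1}, choose 1; 1->1 ok
  pos 8: y in {0,2,3}, choose 2; 1->2 ok
  pos 9: y in {0,2,3}, choose 3; 2->3 ok
  pos 10: x in {1}, choose 1; 3->1 ok
  pos 11: x in {1}, choose 1; 1->1 ok
  pos 12: y in {0,2,3}, choose 2; 1->2 ok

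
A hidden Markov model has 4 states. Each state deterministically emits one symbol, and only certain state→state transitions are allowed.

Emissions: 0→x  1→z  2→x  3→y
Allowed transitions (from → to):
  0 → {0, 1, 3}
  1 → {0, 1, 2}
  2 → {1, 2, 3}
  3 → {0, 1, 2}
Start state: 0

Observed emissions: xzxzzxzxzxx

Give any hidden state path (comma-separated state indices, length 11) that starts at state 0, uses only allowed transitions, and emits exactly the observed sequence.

0,1,2,1,1,0,1,2,1,0,0

  pos 0: x in {0,2}, choose 0; start
  pos 1: z in {1}, choose 1; 0->1 ok
  pos 2: x in {0,2}, choose 2; 1->2 ok
  pos 3: z in {1}, choose 1; 2->1 ok
  pos 4: z in {1}, choose 1; 1->1 ok
  pos 5: x in {0,2}, choose 0; 1->0 ok
  pos 6: z in {1}, choose 1; 0->1 ok
  pos 7: x in {0,2}, choose 2; 1->2 ok
  pos 8: z in {1}, choose 1; 2->1 ok
  pos 9: x in {0,2}, choose 0; 1->0 ok
  pos 10: x in {0,2}, choose 0; 0->0 ok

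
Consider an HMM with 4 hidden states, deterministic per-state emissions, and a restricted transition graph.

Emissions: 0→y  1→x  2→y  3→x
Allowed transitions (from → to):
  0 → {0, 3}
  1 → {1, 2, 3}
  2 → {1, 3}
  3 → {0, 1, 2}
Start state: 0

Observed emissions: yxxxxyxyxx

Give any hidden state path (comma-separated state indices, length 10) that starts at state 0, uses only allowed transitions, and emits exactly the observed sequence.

  0: obs=y cand={0,2} pick 0 [start]
  1: obs=x cand={1,3} pick 3 [0->3 ok]
  2: obs=x cand={1,3} pick 1 [3->1 ok]
  3: obs=x cand={1,3} pick 1 [1->1 ok]
  4: obs=x cand={1,3} pick 3 [1->3 ok]
  5: obs=y cand={0,2} pick 2 [3->2 ok]
  6: obs=x cand={1,3} pick 1 [2->1 ok]
  7: obs=y cand={0,2} pick 2 [1->2 ok]
  8: obs=x cand={1,3} pick 1 [2->1 ok]
  9: obs=x cand={1,3} pick 3 [1->3 ok]

0,3,1,1,3,2,1,2,1,3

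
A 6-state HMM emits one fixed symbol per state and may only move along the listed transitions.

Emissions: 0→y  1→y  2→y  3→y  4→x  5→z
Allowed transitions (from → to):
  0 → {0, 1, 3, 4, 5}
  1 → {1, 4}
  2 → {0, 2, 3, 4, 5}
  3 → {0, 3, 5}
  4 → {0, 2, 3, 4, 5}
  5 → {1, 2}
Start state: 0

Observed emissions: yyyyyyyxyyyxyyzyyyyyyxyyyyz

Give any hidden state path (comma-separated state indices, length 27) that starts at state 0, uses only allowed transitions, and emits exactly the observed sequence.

0,3,0,3,0,1,1,4,0,1,1,4,0,3,5,1,1,1,1,1,1,4,2,0,3,3,5

  0: obs=y cand={0,1,2,3} pick 0 [start]
  1: obs=y cand={0,1,2,3} pick 3 [0->3 ok]
  2: obs=y cand={0,1,2,3} pick 0 [3->0 ok]
  3: obs=y cand={0,1,2,3} pick 3 [0->3 ok]
  4: obs=y cand={0,1,2,3} pick 0 [3->0 ok]
  5: obs=y cand={0,1,2,3} pick 1 [0->1 ok]
  6: obs=y cand={0,1,2,3} pick 1 [1->1 ok]
  7: obs=x cand={4} pick 4 [1->4 ok]
  8: obs=y cand={0,1,2,3} pick 0 [4->0 ok]
  9: obs=y cand={0,1,2,3} pick 1 [0->1 ok]
  10: obs=y cand={0,1,2,3} pick 1 [1->1 ok]
  11: obs=x cand={4} pick 4 [1->4 ok]
  12: obs=y cand={0,1,2,3} pick 0 [4->0 ok]
  13: obs=y cand={0,1,2,3} pick 3 [0->3 ok]
  14: obs=z cand={5} pick 5 [3->5 ok]
  15: obs=y cand={0,1,2,3} pick 1 [5->1 ok]
  16: obs=y cand={0,1,2,3} pick 1 [1->1 ok]
  17: obs=y cand={0,1,2,3} pick 1 [1->1 ok]
  18: obs=y cand={0,1,2,3} pick 1 [1->1 ok]
  19: obs=y cand={0,1,2,3} pick 1 [1->1 ok]
  20: obs=y cand={0,1,2,3} pick 1 [1->1 ok]
  21: obs=x cand={4} pick 4 [1->4 ok]
  22: obs=y cand={0,1,2,3} pick 2 [4->2 ok]
  23: obs=y cand={0,1,2,3} pick 0 [2->0 ok]
  24: obs=y cand={0,1,2,3} pick 3 [0->3 ok]
  25: obs=y cand={0,1,2,3} pick 3 [3->3 ok]
  26: obs=z cand={5} pick 5 [3->5 ok]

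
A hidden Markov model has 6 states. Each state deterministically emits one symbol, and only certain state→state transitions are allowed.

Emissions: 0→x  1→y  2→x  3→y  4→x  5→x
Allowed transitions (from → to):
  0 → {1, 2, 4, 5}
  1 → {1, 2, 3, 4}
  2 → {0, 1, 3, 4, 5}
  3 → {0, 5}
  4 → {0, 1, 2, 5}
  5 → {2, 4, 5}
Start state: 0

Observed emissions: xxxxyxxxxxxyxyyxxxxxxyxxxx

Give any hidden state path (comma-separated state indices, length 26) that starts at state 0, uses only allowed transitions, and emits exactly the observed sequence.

  [0] x  {0,2,4,5}  => 0  start
  [1] x  {0,2,4,5}  => 5  0->5 ok
  [2] x  {0,2,4,5}  => 5  5->5 ok
  [3] x  {0,2,4,5}  => 2  5->2 ok
  [4] y  {1,3}  => 3  2->3 ok
  [5] x  {0,2,4,5}  => 5  3->5 ok
  [6] x  {0,2,4,5}  => 4  5->4 ok
  [7] x  {0,2,4,5}  => 2  4->2 ok
  [8] x  {0,2,4,5}  => 0  2->0 ok
  [9] x  {0,2,4,5}  => 2  0->2 ok
  [10] x  {0,2,4,5}  => 0  2->0 ok
  [11] y  {1,3}  => 1  0->1 ok
  [12] x  {0,2,4,5}  => 4  1->4 ok
  [13] y  {1,3}  => 1  4->1 ok
  [14] y  {1,3}  => 1  1->1 ok
  [15] x  {0,2,4,5}  => 2  1->2 ok
  [16] x  {0,2,4,5}  => 5  2->5 ok
  [17] x  {0,2,4,5}  => 5  5->5 ok
  [18] x  {0,2,4,5}  => 5  5->5 ok
  [19] x  {0,2,4,5}  => 2  5->2 ok
  [20] x  {0,2,4,5}  => 0  2->0 ok
  [21] y  {1,3}  => 1  0->1 ok
  [22] x  {0,2,4,5}  => 4  1->4 ok
  [23] x  {0,2,4,5}  => 0  4->0 ok
  [24] x  {0,2,4,5}  => 5  0->5 ok
  [25] x  {0,2,4,5}  => 5  5->5 ok

0,5,5,2,3,5,4,2,0,2,0,1,4,1,1,2,5,5,5,2,0,1,4,0,5,5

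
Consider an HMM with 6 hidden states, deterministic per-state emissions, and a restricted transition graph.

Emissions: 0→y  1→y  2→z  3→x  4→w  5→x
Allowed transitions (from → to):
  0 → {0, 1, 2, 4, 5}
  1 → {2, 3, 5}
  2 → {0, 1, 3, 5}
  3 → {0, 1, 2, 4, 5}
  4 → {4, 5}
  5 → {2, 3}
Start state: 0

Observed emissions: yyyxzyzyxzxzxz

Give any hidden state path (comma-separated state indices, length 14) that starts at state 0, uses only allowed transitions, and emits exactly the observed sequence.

0,0,0,5,2,1,2,1,5,2,5,2,5,2

  t0 'y' -> {0,1}, take 0 (start)
  t1 'y' -> {0,1}, take 0 (0->0 ok)
  t2 'y' -> {0,1}, take 0 (0->0 ok)
  t3 'x' -> {3,5}, take 5 (0->5 ok)
  t4 'z' -> {2}, take 2 (5->2 ok)
  t5 'y' -> {0,1}, take 1 (2->1 ok)
  t6 'z' -> {2}, take 2 (1->2 ok)
  t7 'y' -> {0,1}, take 1 (2->1 ok)
  t8 'x' -> {3,5}, take 5 (1->5 ok)
  t9 'z' -> {2}, take 2 (5->2 ok)
  t10 'x' -> {3,5}, take 5 (2->5 ok)
  t11 'z' -> {2}, take 2 (5->2 ok)
  t12 'x' -> {3,5}, take 5 (2->5 ok)
  t13 'z' -> {2}, take 2 (5->2 ok)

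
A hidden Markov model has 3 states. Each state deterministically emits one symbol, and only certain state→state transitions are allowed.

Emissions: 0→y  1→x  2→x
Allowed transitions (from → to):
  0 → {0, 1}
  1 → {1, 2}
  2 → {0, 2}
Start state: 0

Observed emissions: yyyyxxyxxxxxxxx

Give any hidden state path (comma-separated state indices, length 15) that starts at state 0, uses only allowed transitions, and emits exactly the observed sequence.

0,0,0,0,1,2,0,1,1,1,1,1,1,2,2

  [0] y  {0}  => 0  start
  [1] y  {0}  => 0  0->0 ok
  [2] y  {0}  => 0  0->0 ok
  [3] y  {0}  => 0  0->0 ok
  [4] x  {1,2}  => 1  0->1 ok
  [5] x  {1,2}  => 2  1->2 ok
  [6] y  {0}  => 0  2->0 ok
  [7] x  {1,2}  => 1  0->1 ok
  [8] x  {1,2}  => 1  1->1 ok
  [9] x  {1,2}  => 1  1->1 ok
  [10] x  {1,2}  => 1  1->1 ok
  [11] x  {1,2}  => 1  1->1 ok
  [12] x  {1,2}  => 1  1->1 ok
  [13] x  {1,2}  => 2  1->2 ok
  [14] x  {1,2}  => 2  2->2 ok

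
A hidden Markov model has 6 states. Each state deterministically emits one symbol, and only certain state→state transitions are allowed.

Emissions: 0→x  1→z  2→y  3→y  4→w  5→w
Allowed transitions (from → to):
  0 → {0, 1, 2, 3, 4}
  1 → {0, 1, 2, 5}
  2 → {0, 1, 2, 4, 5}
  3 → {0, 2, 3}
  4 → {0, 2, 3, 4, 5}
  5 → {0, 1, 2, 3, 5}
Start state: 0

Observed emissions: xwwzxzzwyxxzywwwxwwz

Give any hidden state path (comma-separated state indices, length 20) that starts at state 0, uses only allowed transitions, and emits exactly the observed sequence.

  [0] x  {0}  => 0  start
  [1] w  {4,5}  => 4  0->4 ok
  [2] w  {4,5}  => 5  4->5 ok
  [3] z  {1}  => 1  5->1 ok
  [4] x  {0}  => 0  1->0 ok
  [5] z  {1}  => 1  0->1 ok
  [6] z  {1}  => 1  1->1 ok
  [7] w  {4,5}  => 5  1->5 ok
  [8] y  {2,3}  => 2  5->2 ok
  [9] x  {0}  => 0  2->0 ok
  [10] x  {0}  => 0  0->0 ok
  [11] z  {1}  => 1  0->1 ok
  [12] y  {2,3}  => 2  1->2 ok
  [13] w  {4,5}  => 4  2->4 ok
  [14] w  {4,5}  => 4  4->4 ok
  [15] w  {4,5}  => 4  4->4 ok
  [16] x  {0}  => 0  4->0 ok
  [17] w  {4,5}  => 4  0->4 ok
  [18] w  {4,5}  => 5  4->5 ok
  [19] z  {1}  => 1  5->1 ok

0,4,5,1,0,1,1,5,2,0,0,1,2,4,4,4,0,4,5,1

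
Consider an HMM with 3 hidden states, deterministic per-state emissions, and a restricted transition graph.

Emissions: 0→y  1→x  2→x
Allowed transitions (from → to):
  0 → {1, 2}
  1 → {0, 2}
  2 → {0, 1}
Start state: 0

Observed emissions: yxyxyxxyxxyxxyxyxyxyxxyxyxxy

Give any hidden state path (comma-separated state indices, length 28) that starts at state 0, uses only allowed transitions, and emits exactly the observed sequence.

0,2,0,1,0,2,1,0,2,1,0,1,2,0,1,0,1,0,1,0,1,2,0,1,0,2,1,0

  t0 'y' -> {0}, take 0 (start)
  t1 'x' -> {1,2}, take 2 (0->2 ok)
  t2 'y' -> {0}, take 0 (2->0 ok)
  t3 'x' -> {1,2}, take 1 (0->1 ok)
  t4 'y' -> {0}, take 0 (1->0 ok)
  t5 'x' -> {1,2}, take 2 (0->2 ok)
  t6 'x' -> {1,2}, take 1 (2->1 ok)
  t7 'y' -> {0}, take 0 (1->0 ok)
  t8 'x' -> {1,2}, take 2 (0->2 ok)
  t9 'x' -> {1,2}, take 1 (2->1 ok)
  t10 'y' -> {0}, take 0 (1->0 ok)
  t11 'x' -> {1,2}, take 1 (0->1 ok)
  t12 'x' -> {1,2}, take 2 (1->2 ok)
  t13 'y' -> {0}, take 0 (2->0 ok)
  t14 'x' -> {1,2}, take 1 (0->1 ok)
  t15 'y' -> {0}, take 0 (1->0 ok)
  t16 'x' -> {1,2}, take 1 (0->1 ok)
  t17 'y' -> {0}, take 0 (1->0 ok)
  t18 'x' -> {1,2}, take 1 (0->1 ok)
  t19 'y' -> {0}, take 0 (1->0 ok)
  t20 'x' -> {1,2}, take 1 (0->1 ok)
  t21 'x' -> {1,2}, take 2 (1->2 ok)
  t22 'y' -> {0}, take 0 (2->0 ok)
  t23 'x' -> {1,2}, take 1 (0->1 ok)
  t24 'y' -> {0}, take 0 (1->0 ok)
  t25 'x' -> {1,2}, take 2 (0->2 ok)
  t26 'x' -> {1,2}, take 1 (2->1 ok)
  t27 'y' -> {0}, take 0 (1->0 ok)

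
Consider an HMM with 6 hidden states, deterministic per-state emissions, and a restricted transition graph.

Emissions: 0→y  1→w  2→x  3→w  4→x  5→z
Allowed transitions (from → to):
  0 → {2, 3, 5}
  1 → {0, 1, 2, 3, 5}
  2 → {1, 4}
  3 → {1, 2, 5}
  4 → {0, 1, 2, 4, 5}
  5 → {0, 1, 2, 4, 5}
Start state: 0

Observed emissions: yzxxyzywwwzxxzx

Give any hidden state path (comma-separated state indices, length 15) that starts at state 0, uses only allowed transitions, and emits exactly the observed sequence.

  [0] y  {0}  => 0  start
  [1] z  {5}  => 5  0->5 ok
  [2] x  {2,4}  => 4  5->4 ok
  [3] x  {2,4}  => 4  4->4 ok
  [4] y  {0}  => 0  4->0 ok
  [5] z  {5}  => 5  0->5 ok
  [6] y  {0}  => 0  5->0 ok
  [7] w  {1,3}  => 3  0->3 ok
  [8] w  {1,3}  => 1  3->1 ok
  [9] w  {1,3}  => 1  1->1 ok
  [10] z  {5}  => 5  1->5 ok
  [11] x  {2,4}  => 4  5->4 ok
  [12] x  {2,4}  => 4  4->4 ok
  [13] z  {5}  => 5  4->5 ok
  [14] x  {2,4}  => 2  5->2 ok

0,5,4,4,0,5,0,3,1,1,5,4,4,5,2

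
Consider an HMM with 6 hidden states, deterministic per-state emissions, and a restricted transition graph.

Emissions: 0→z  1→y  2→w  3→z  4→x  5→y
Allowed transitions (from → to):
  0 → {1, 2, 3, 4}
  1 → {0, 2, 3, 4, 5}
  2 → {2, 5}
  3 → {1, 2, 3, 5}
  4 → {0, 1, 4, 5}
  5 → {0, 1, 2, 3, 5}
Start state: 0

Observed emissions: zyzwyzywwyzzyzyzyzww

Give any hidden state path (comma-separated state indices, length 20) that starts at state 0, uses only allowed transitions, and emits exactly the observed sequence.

0,1,0,2,5,3,5,2,2,5,0,3,1,3,1,0,1,0,2,2

  0: obs=z cand={0,3} pick 0 [start]
  1: obs=y cand={1,5} pick 1 [0->1 ok]
  2: obs=z cand={0,3} pick 0 [1->0 ok]
  3: obs=w cand={2} pick 2 [0->2 ok]
  4: obs=y cand={1,5} pick 5 [2->5 ok]
  5: obs=z cand={0,3} pick 3 [5->3 ok]
  6: obs=y cand={1,5} pick 5 [3->5 ok]
  7: obs=w cand={2} pick 2 [5->2 ok]
  8: obs=w cand={2} pick 2 [2->2 ok]
  9: obs=y cand={1,5} pick 5 [2->5 ok]
  10: obs=z cand={0,3} pick 0 [5->0 ok]
  11: obs=z cand={0,3} pick 3 [0->3 ok]
  12: obs=y cand={1,5} pick 1 [3->1 ok]
  13: obs=z cand={0,3} pick 3 [1->3 ok]
  14: obs=y cand={1,5} pick 1 [3->1 ok]
  15: obs=z cand={0,3} pick 0 [1->0 ok]
  16: obs=y cand={1,5} pick 1 [0->1 ok]
  17: obs=z cand={0,3} pick 0 [1->0 ok]
  18: obs=w cand={2} pick 2 [0->2 ok]
  19: obs=w cand={2} pick 2 [2->2 ok]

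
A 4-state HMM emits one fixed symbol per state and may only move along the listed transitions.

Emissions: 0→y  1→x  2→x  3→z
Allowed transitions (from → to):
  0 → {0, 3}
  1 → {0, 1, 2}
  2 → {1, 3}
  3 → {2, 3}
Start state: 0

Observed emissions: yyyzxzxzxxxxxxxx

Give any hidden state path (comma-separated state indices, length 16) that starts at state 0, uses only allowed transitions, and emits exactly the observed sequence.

0,0,0,3,2,3,2,3,2,1,1,1,1,2,1,2

  pos 0: y in {0}, choose 0; start
  pos 1: y in {0}, choose 0; 0->0 ok
  pos 2: y in {0}, choose 0; 0->0 ok
  pos 3: z in {3}, choose 3; 0->3 ok
  pos 4: x in {1,2}, choose 2; 3->2 ok
  pos 5: z in {3}, choose 3; 2->3 ok
  pos 6: x in {1,2}, choose 2; 3->2 ok
  pos 7: z in {3}, choose 3; 2->3 ok
  pos 8: x in {1,2}, choose 2; 3->2 ok
  pos 9: x in {1,2}, choose 1; 2->1 ok
  pos 10: x in {1,2}, choose 1; 1->1 ok
  pos 11: x in {1,2}, choose 1; 1->1 ok
  pos 12: x in {1,2}, choose 1; 1->1 ok
  pos 13: x in {1,2}, choose 2; 1->2 ok
  pos 14: x in {1,2}, choose 1; 2->1 ok
  pos 15: x in {1,2}, choose 2; 1->2 ok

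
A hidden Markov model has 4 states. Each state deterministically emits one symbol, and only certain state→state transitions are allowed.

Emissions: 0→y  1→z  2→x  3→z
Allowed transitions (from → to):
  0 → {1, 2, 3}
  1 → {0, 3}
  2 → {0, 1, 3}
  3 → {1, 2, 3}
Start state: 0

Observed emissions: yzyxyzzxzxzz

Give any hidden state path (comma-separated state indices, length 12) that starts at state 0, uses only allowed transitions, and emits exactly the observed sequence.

0,1,0,2,0,3,3,2,3,2,1,3

  pos 0: y in {0}, choose 0; start
  pos 1: z in {1,3}, choose 1; 0->1 ok
  pos 2: y in {0}, choose 0; 1->0 ok
  pos 3: x in {2}, choose 2; 0->2 ok
  pos 4: y in {0}, choose 0; 2->0 ok
  pos 5: z in {1,3}, choose 3; 0->3 ok
  pos 6: z in {1,3}, choose 3; 3->3 ok
  pos 7: x in {2}, choose 2; 3->2 ok
  pos 8: z in {1,3}, choose 3; 2->3 ok
  pos 9: x in {2}, choose 2; 3->2 ok
  pos 10: z in {1,3}, choose 1; 2->1 ok
  pos 11: z in {1,3}, choose 3; 1->3 ok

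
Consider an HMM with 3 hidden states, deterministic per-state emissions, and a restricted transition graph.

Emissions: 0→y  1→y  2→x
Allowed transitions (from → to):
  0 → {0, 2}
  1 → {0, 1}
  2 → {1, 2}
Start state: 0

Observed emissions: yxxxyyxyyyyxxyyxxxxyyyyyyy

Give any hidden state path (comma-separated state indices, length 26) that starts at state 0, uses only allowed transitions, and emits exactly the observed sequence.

  0: obs=y cand={0,1} pick 0 [start]
  1: obs=x cand={2} pick 2 [0->2 ok]
  2: obs=x cand={2} pick 2 [2->2 ok]
  3: obs=x cand={2} pick 2 [2->2 ok]
  4: obs=y cand={0,1} pick 1 [2->1 ok]
  5: obs=y cand={0,1} pick 0 [1->0 ok]
  6: obs=x cand={2} pick 2 [0->2 ok]
  7: obs=y cand={0,1} pick 1 [2->1 ok]
  8: obs=y cand={0,1} pick 1 [1->1 ok]
  9: obs=y cand={0,1} pick 1 [1->1 ok]
  10: obs=y cand={0,1} pick 0 [1->0 ok]
  11: obs=x cand={2} pick 2 [0->2 ok]
  12: obs=x cand={2} pick 2 [2->2 ok]
  13: obs=y cand={0,1} pick 1 [2->1 ok]
  14: obs=y cand={0,1} pick 0 [1->0 ok]
  15: obs=x cand={2} pick 2 [0->2 ok]
  16: obs=x cand={2} pick 2 [2->2 ok]
  17: obs=x cand={2} pick 2 [2->2 ok]
  18: obs=x cand={2} pick 2 [2->2 ok]
  19: obs=y cand={0,1} pick 1 [2->1 ok]
  20: obs=y cand={0,1} pick 1 [1->1 ok]
  21: obs=y cand={0,1} pick 1 [1->1 ok]
  22: obs=y cand={0,1} pick 1 [1->1 ok]
  23: obs=y cand={0,1} pick 1 [1->1 ok]
  24: obs=y cand={0,1} pick 1 [1->1 ok]
  25: obs=y cand={0,1} pick 0 [1->0 ok]

0,2,2,2,1,0,2,1,1,1,0,2,2,1,0,2,2,2,2,1,1,1,1,1,1,0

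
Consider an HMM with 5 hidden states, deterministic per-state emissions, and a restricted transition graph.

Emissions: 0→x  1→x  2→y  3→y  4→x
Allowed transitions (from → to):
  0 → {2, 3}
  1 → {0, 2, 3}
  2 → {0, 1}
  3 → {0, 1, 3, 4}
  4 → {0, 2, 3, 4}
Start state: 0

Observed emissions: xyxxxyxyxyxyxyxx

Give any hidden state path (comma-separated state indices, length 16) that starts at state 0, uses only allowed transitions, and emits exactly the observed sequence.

  t0 'x' -> {0,1,4}, take 0 (start)
  t1 'y' -> {2,3}, take 3 (0->3 ok)
  t2 'x' -> {0,1,4}, take 4 (3->4 ok)
  t3 'x' -> {0,1,4}, take 4 (4->4 ok)
  t4 'x' -> {0,1,4}, take 4 (4->4 ok)
  t5 'y' -> {2,3}, take 2 (4->2 ok)
  t6 'x' -> {0,1,4}, take 0 (2->0 ok)
  t7 'y' -> {2,3}, take 3 (0->3 ok)
  t8 'x' -> {0,1,4}, take 1 (3->1 ok)
  t9 'y' -> {2,3}, take 2 (1->2 ok)
  t10 'x' -> {0,1,4}, take 0 (2->0 ok)
  t11 'y' -> {2,3}, take 3 (0->3 ok)
  t12 'x' -> {0,1,4}, take 1 (3->1 ok)
  t13 'y' -> {2,3}, take 3 (1->3 ok)
  t14 'x' -> {0,1,4}, take 1 (3->1 ok)
  t15 'x' -> {0,1,4}, take 0 (1->0 ok)

0,3,4,4,4,2,0,3,1,2,0,3,1,3,1,0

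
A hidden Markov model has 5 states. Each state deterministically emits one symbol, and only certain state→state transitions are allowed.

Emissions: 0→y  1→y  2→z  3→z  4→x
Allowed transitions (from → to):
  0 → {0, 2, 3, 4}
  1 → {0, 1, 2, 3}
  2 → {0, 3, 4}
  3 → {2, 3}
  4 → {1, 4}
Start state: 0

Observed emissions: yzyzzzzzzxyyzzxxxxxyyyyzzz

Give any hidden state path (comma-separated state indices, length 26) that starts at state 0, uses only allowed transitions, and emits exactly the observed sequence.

0,2,0,3,3,3,3,3,2,4,1,0,3,2,4,4,4,4,4,1,0,0,0,3,3,3

  t0 'y' -> {0,1}, take 0 (start)
  t1 'z' -> {2,3}, take 2 (0->2 ok)
  t2 'y' -> {0,1}, take 0 (2->0 ok)
  t3 'z' -> {2,3}, take 3 (0->3 ok)
  t4 'z' -> {2,3}, take 3 (3->3 ok)
  t5 'z' -> {2,3}, take 3 (3->3 ok)
  t6 'z' -> {2,3}, take 3 (3->3 ok)
  t7 'z' -> {2,3}, take 3 (3->3 ok)
  t8 'z' -> {2,3}, take 2 (3->2 ok)
  t9 'x' -> {4}, take 4 (2->4 ok)
  t10 'y' -> {0,1}, take 1 (4->1 ok)
  t11 'y' -> {0,1}, take 0 (1->0 ok)
  t12 'z' -> {2,3}, take 3 (0->3 ok)
  t13 'z' -> {2,3}, take 2 (3->2 ok)
  t14 'x' -> {4}, take 4 (2->4 ok)
  t15 'x' -> {4}, take 4 (4->4 ok)
  t16 'x' -> {4}, take 4 (4->4 ok)
  t17 'x' -> {4}, take 4 (4->4 ok)
  t18 'x' -> {4}, take 4 (4->4 ok)
  t19 'y' -> {0,1}, take 1 (4->1 ok)
  t20 'y' -> {0,1}, take 0 (1->0 ok)
  t21 'y' -> {0,1}, take 0 (0->0 ok)
  t22 'y' -> {0,1}, take 0 (0->0 ok)
  t23 'z' -> {2,3}, take 3 (0->3 ok)
  t24 'z' -> {2,3}, take 3 (3->3 ok)
  t25 'z' -> {2,3}, take 3 (3->3 ok)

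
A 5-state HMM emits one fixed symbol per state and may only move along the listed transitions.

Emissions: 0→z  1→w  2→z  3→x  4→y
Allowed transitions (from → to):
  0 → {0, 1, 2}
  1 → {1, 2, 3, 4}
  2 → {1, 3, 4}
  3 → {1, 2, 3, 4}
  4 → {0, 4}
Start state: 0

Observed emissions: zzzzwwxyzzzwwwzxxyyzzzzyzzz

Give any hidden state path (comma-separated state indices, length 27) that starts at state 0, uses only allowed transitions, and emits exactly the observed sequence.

0,0,0,2,1,1,3,4,0,0,0,1,1,1,2,3,3,4,4,0,0,0,2,4,0,0,2

  t0 'z' -> {0,2}, take 0 (start)
  t1 'z' -> {0,2}, take 0 (0->0 ok)
  t2 'z' -> {0,2}, take 0 (0->0 ok)
  t3 'z' -> {0,2}, take 2 (0->2 ok)
  t4 'w' -> {1}, take 1 (2->1 ok)
  t5 'w' -> {1}, take 1 (1->1 ok)
  t6 'x' -> {3}, take 3 (1->3 ok)
  t7 'y' -> {4}, take 4 (3->4 ok)
  t8 'z' -> {0,2}, take 0 (4->0 ok)
  t9 'z' -> {0,2}, take 0 (0->0 ok)
  t10 'z' -> {0,2}, take 0 (0->0 ok)
  t11 'w' -> {1}, take 1 (0->1 ok)
  t12 'w' -> {1}, take 1 (1->1 ok)
  t13 'w' -> {1}, take 1 (1->1 ok)
  t14 'z' -> {0,2}, take 2 (1->2 ok)
  t15 'x' -> {3}, take 3 (2->3 ok)
  t16 'x' -> {3}, take 3 (3->3 ok)
  t17 'y' -> {4}, take 4 (3->4 ok)
  t18 'y' -> {4}, take 4 (4->4 ok)
  t19 'z' -> {0,2}, take 0 (4->0 ok)
  t20 'z' -> {0,2}, take 0 (0->0 ok)
  t21 'z' -> {0,2}, take 0 (0->0 ok)
  t22 'z' -> {0,2}, take 2 (0->2 ok)
  t23 'y' -> {4}, take 4 (2->4 ok)
  t24 'z' -> {0,2}, take 0 (4->0 ok)
  t25 'z' -> {0,2}, take 0 (0->0 ok)
  t26 'z' -> {0,2}, take 2 (0->2 ok)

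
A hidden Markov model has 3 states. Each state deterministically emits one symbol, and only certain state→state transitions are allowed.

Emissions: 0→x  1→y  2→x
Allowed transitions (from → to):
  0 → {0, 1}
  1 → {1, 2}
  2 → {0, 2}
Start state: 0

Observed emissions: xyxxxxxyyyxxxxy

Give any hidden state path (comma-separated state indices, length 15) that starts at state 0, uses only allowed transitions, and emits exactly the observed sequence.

0,1,2,2,0,0,0,1,1,1,2,2,2,0,1

  0: obs=x cand={0,2} pick 0 [start]
  1: obs=y cand={1} pick 1 [0->1 ok]
  2: obs=x cand={0,2} pick 2 [1->2 ok]
  3: obs=x cand={0,2} pick 2 [2->2 ok]
  4: obs=x cand={0,2} pick 0 [2->0 ok]
  5: obs=x cand={0,2} pick 0 [0->0 ok]
  6: obs=x cand={0,2} pick 0 [0->0 ok]
  7: obs=y cand={1} pick 1 [0->1 ok]
  8: obs=y cand={1} pick 1 [1->1 ok]
  9: obs=y cand={1} pick 1 [1->1 ok]
  10: obs=x cand={0,2} pick 2 [1->2 ok]
  11: obs=x cand={0,2} pick 2 [2->2 ok]
  12: obs=x cand={0,2} pick 2 [2->2 ok]
  13: obs=x cand={0,2} pick 0 [2->0 ok]
  14: obs=y cand={1} pick 1 [0->1 ok]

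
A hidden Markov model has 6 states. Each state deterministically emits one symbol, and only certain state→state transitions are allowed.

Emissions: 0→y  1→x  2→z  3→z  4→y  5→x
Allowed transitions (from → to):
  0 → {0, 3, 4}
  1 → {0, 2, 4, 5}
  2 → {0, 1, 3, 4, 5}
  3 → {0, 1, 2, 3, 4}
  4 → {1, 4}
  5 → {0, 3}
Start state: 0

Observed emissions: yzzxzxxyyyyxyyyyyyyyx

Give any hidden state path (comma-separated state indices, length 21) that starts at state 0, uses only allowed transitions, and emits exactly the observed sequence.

  pos 0: y in {0,4}, choose 0; start
  pos 1: z in {2,3}, choose 3; 0->3 ok
  pos 2: z in {2,3}, choose 3; 3->3 ok
  pos 3: x in {1,5}, choose 1; 3->1 ok
  pos 4: z in {2,3}, choose 2; 1->2 ok
  pos 5: x in {1,5}, choose 1; 2->1 ok
  pos 6: x in {1,5}, choose 5; 1->5 ok
  pos 7: y in {0,4}, choose 0; 5->0 ok
  pos 8: y in {0,4}, choose 0; 0->0 ok
  pos 9: y in {0,4}, choose 4; 0->4 ok
  pos 10: y in {0,4}, choose 4; 4->4 ok
  pos 11: x in {1,5}, choose 1; 4->1 ok
  pos 12: y in {0,4}, choose 0; 1->0 ok
  pos 13: y in {0,4}, choose 0; 0->0 ok
  pos 14: y in {0,4}, choose 4; 0->4 ok
  pos 15: y in {0,4}, choose 4; 4->4 ok
  pos 16: y in {0,4}, choose 4; 4->4 ok
  pos 17: y in {0,4}, choose 4; 4->4 ok
  pos 18: y in {0,4}, choose 4; 4->4 ok
  pos 19: y in {0,4}, choose 4; 4->4 ok
  pos 20: x in {1,5}, choose 1; 4->1 ok

0,3,3,1,2,1,5,0,0,4,4,1,0,0,4,4,4,4,4,4,1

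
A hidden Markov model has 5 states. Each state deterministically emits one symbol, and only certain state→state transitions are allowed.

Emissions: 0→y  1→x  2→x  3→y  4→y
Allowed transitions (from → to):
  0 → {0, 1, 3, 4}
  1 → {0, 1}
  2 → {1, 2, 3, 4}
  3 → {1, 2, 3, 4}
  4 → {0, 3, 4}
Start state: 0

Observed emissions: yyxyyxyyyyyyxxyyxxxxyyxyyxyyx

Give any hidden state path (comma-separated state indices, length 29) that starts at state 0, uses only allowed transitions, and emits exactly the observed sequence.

0,3,1,0,3,2,4,4,3,3,4,3,1,1,0,0,1,1,1,1,0,3,2,4,0,1,0,3,1

  [0] y  {0,3,4}  => 0  start
  [1] y  {0,3,4}  => 3  0->3 ok
  [2] x  {1,2}  => 1  3->1 ok
  [3] y  {0,3,4}  => 0  1->0 ok
  [4] y  {0,3,4}  => 3  0->3 ok
  [5] x  {1,2}  => 2  3->2 ok
  [6] y  {0,3,4}  => 4  2->4 ok
  [7] y  {0,3,4}  => 4  4->4 ok
  [8] y  {0,3,4}  => 3  4->3 ok
  [9] y  {0,3,4}  => 3  3->3 ok
  [10] y  {0,3,4}  => 4  3->4 ok
  [11] y  {0,3,4}  => 3  4->3 ok
  [12] x  {1,2}  => 1  3->1 ok
  [13] x  {1,2}  => 1  1->1 ok
  [14] y  {0,3,4}  => 0  1->0 ok
  [15] y  {0,3,4}  => 0  0->0 ok
  [16] x  {1,2}  => 1  0->1 ok
  [17] x  {1,2}  => 1  1->1 ok
  [18] x  {1,2}  => 1  1->1 ok
  [19] x  {1,2}  => 1  1->1 ok
  [20] y  {0,3,4}  => 0  1->0 ok
  [21] y  {0,3,4}  => 3  0->3 ok
  [22] x  {1,2}  => 2  3->2 ok
  [23] y  {0,3,4}  => 4  2->4 ok
  [24] y  {0,3,4}  => 0  4->0 ok
  [25] x  {1,2}  => 1  0->1 ok
  [26] y  {0,3,4}  => 0  1->0 ok
  [27] y  {0,3,4}  => 3  0->3 ok
  [28] x  {1,2}  => 1  3->1 ok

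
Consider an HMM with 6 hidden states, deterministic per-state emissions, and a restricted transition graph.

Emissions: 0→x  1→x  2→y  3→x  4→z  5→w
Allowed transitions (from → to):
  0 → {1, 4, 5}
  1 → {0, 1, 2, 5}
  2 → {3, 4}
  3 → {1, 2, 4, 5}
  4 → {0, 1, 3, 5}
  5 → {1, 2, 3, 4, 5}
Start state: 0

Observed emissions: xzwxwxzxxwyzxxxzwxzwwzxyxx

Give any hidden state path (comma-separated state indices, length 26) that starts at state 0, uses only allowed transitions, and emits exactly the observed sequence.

  pos 0: x in {0,1,3}, choose 0; start
  pos 1: z in {4}, choose 4; 0->4 ok
  pos 2: w in {5}, choose 5; 4->5 ok
  pos 3: x in {0,1,3}, choose 3; 5->3 ok
  pos 4: w in {5}, choose 5; 3->5 ok
  pos 5: x in {0,1,3}, choose 3; 5->3 ok
  pos 6: z in {4}, choose 4; 3->4 ok
  pos 7: x in {0,1,3}, choose 1; 4->1 ok
  pos 8: x in {0,1,3}, choose 1; 1->1 ok
  pos 9: w in {5}, choose 5; 1->5 ok
  pos 10: y in {2}, choose 2; 5->2 ok
  pos 11: z in {4}, choose 4; 2->4 ok
  pos 12: x in {0,1,3}, choose 0; 4->0 ok
  pos 13: x in {0,1,3}, choose 1; 0->1 ok
  pos 14: x in {0,1,3}, choose 0; 1->0 ok
  pos 15: z in {4}, choose 4; 0->4 ok
  pos 16: w in {5}, choose 5; 4->5 ok
  pos 17: x in {0,1,3}, choose 3; 5->3 ok
  pos 18: z in {4}, choose 4; 3->4 ok
  pos 19: w in {5}, choose 5; 4->5 ok
  pos 20: w in {5}, choose 5; 5->5 ok
  pos 21: z in {4}, choose 4; 5->4 ok
  pos 22: x in {0,1,3}, choose 3; 4->3 ok
  pos 23: y in {2}, choose 2; 3->2 ok
  pos 24: x in {0,1,3}, choose 3; 2->3 ok
  pos 25: x in {0,1,3}, choose 1; 3->1 ok

0,4,5,3,5,3,4,1,1,5,2,4,0,1,0,4,5,3,4,5,5,4,3,2,3,1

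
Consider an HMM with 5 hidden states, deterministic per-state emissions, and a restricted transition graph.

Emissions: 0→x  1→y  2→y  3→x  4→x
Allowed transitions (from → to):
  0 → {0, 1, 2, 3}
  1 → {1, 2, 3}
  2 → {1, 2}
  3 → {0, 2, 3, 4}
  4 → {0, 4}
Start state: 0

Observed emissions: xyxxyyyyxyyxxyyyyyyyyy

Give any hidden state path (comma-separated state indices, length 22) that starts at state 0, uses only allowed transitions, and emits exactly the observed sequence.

0,1,3,3,2,1,2,1,3,2,1,3,3,2,1,1,1,1,2,2,1,2

  [0] x  {0,3,4}  => 0  start
  [1] y  {1,2}  => 1  0->1 ok
  [2] x  {0,3,4}  => 3  1->3 ok
  [3] x  {0,3,4}  => 3  3->3 ok
  [4] y  {1,2}  => 2  3->2 ok
  [5] y  {1,2}  => 1  2->1 ok
  [6] y  {1,2}  => 2  1->2 ok
  [7] y  {1,2}  => 1  2->1 ok
  [8] x  {0,3,4}  => 3  1->3 ok
  [9] y  {1,2}  => 2  3->2 ok
  [10] y  {1,2}  => 1  2->1 ok
  [11] x  {0,3,4}  => 3  1->3 ok
  [12] x  {0,3,4}  => 3  3->3 ok
  [13] y  {1,2}  => 2  3->2 ok
  [14] y  {1,2}  => 1  2->1 ok
  [15] y  {1,2}  => 1  1->1 ok
  [16] y  {1,2}  => 1  1->1 ok
  [17] y  {1,2}  => 1  1->1 ok
  [18] y  {1,2}  => 2  1->2 ok
  [19] y  {1,2}  => 2  2->2 ok
  [20] y  {1,2}  => 1  2->1 ok
  [21] y  {1,2}  => 2  1->2 ok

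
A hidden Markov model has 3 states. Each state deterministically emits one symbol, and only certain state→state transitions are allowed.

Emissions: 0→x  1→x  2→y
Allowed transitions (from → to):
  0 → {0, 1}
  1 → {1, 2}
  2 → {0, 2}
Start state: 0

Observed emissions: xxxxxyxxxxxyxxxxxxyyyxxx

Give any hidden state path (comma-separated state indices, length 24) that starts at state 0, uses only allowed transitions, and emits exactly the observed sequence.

0,0,0,1,1,2,0,0,0,0,1,2,0,1,1,1,1,1,2,2,2,0,1,1

  [0] x  {0,1}  => 0  start
  [1] x  {0,1}  => 0  0->0 ok
  [2] x  {0,1}  => 0  0->0 ok
  [3] x  {0,1}  => 1  0->1 ok
  [4] x  {0,1}  => 1  1->1 ok
  [5] y  {2}  => 2  1->2 ok
  [6] x  {0,1}  => 0  2->0 ok
  [7] x  {0,1}  => 0  0->0 ok
  [8] x  {0,1}  => 0  0->0 ok
  [9] x  {0,1}  => 0  0->0 ok
  [10] x  {0,1}  => 1  0->1 ok
  [11] y  {2}  => 2  1->2 ok
  [12] x  {0,1}  => 0  2->0 ok
  [13] x  {0,1}  => 1  0->1 ok
  [14] x  {0,1}  => 1  1->1 ok
  [15] x  {0,1}  => 1  1->1 ok
  [16] x  {0,1}  => 1  1->1 ok
  [17] x  {0,1}  => 1  1->1 ok
  [18] y  {2}  => 2  1->2 ok
  [19] y  {2}  => 2  2->2 ok
  [20] y  {2}  => 2  2->2 ok
  [21] x  {0,1}  => 0  2->0 ok
  [22] x  {0,1}  => 1  0->1 ok
  [23] x  {0,1}  => 1  1->1 ok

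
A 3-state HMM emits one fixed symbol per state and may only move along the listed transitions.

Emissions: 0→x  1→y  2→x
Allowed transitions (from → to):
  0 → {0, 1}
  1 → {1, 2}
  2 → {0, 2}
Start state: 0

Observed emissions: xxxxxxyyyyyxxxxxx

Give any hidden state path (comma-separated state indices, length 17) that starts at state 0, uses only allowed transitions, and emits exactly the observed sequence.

0,0,0,0,0,0,1,1,1,1,1,2,2,2,2,2,2

  pos 0: x in {0,2}, choose 0; start
  pos 1: x in {0,2}, choose 0; 0->0 ok
  pos 2: x in {0,2}, choose 0; 0->0 ok
  pos 3: x in {0,2}, choose 0; 0->0 ok
  pos 4: x in {0,2}, choose 0; 0->0 ok
  pos 5: x in {0,2}, choose 0; 0->0 ok
  pos 6: y in {1}, choose 1; 0->1 ok
  pos 7: y in {1}, choose 1; 1->1 ok
  pos 8: y in {1}, choose 1; 1->1 ok
  pos 9: y in {1}, choose 1; 1->1 ok
  pos 10: y in {1}, choose 1; 1->1 ok
  pos 11: x in {0,2}, choose 2; 1->2 ok
  pos 12: x in {0,2}, choose 2; 2->2 ok
  pos 13: x in {0,2}, choose 2; 2->2 ok
  pos 14: x in {0,2}, choose 2; 2->2 ok
  pos 15: x in {0,2}, choose 2; 2->2 ok
  pos 16: x in {0,2}, choose 2; 2->2 ok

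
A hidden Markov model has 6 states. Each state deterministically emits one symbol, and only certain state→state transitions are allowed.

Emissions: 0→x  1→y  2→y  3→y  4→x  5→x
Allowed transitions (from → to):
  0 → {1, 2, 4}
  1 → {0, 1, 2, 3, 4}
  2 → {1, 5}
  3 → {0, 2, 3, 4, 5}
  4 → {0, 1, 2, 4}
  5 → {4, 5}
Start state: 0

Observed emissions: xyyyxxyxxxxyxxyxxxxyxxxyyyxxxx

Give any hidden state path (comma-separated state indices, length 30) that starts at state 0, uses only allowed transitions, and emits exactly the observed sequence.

  0: obs=x cand={0,4,5} pick 0 [start]
  1: obs=y cand={1,2,3} pick 1 [0->1 ok]
  2: obs=y cand={1,2,3} pick 3 [1->3 ok]
  3: obs=y cand={1,2,3} pick 3 [3->3 ok]
  4: obs=x cand={0,4,5} pick 4 [3->4 ok]
  5: obs=x cand={0,4,5} pick 0 [4->0 ok]
  6: obs=y cand={1,2,3} pick 2 [0->2 ok]
  7: obs=x cand={0,4,5} pick 5 [2->5 ok]
  8: obs=x cand={0,4,5} pick 5 [5->5 ok]
  9: obs=x cand={0,4,5} pick 5 [5->5 ok]
  10: obs=x cand={0,4,5} pick 4 [5->4 ok]
  11: obs=y cand={1,2,3} pick 2 [4->2 ok]
  12: obs=x cand={0,4,5} pick 5 [2->5 ok]
  13: obs=x cand={0,4,5} pick 4 [5->4 ok]
  14: obs=y cand={1,2,3} pick 2 [4->2 ok]
  15: obs=x cand={0,4,5} pick 5 [2->5 ok]
  16: obs=x cand={0,4,5} pick 4 [5->4 ok]
  17: obs=x cand={0,4,5} pick 4 [4->4 ok]
  18: obs=x cand={0,4,5} pick 0 [4->0 ok]
  19: obs=y cand={1,2,3} pick 2 [0->2 ok]
  20: obs=x cand={0,4,5} pick 5 [2->5 ok]
  21: obs=x cand={0,4,5} pick 5 [5->5 ok]
  22: obs=x cand={0,4,5} pick 4 [5->4 ok]
  23: obs=y cand={1,2,3} pick 2 [4->2 ok]
  24: obs=y cand={1,2,3} pick 1 [2->1 ok]
  25: obs=y cand={1,2,3} pick 2 [1->2 ok]
  26: obs=x cand={0,4,5} pick 5 [2->5 ok]
  27: obs=x cand={0,4,5} pick 5 [5->5 ok]
  28: obs=x cand={0,4,5} pick 5 [5->5 ok]
  29: obs=x cand={0,4,5} pick 4 [5->4 ok]

0,1,3,3,4,0,2,5,5,5,4,2,5,4,2,5,4,4,0,2,5,5,4,2,1,2,5,5,5,4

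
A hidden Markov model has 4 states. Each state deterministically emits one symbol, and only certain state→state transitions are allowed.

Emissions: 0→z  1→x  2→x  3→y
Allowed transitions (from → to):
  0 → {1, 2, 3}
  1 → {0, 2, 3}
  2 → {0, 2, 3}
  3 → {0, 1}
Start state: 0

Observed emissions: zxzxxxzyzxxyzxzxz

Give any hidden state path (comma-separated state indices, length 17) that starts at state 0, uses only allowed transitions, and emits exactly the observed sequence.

0,2,0,1,2,2,0,3,0,2,2,3,0,2,0,2,0

  [0] z  {0}  => 0  start
  [1] x  {1,2}  => 2  0->2 ok
  [2] z  {0}  => 0  2->0 ok
  [3] x  {1,2}  => 1  0->1 ok
  [4] x  {1,2}  => 2  1->2 ok
  [5] x  {1,2}  => 2  2->2 ok
  [6] z  {0}  => 0  2->0 ok
  [7] y  {3}  => 3  0->3 ok
  [8] z  {0}  => 0  3->0 ok
  [9] x  {1,2}  => 2  0->2 ok
  [10] x  {1,2}  => 2  2->2 ok
  [11] y  {3}  => 3  2->3 ok
  [12] z  {0}  => 0  3->0 ok
  [13] x  {1,2}  => 2  0->2 ok
  [14] z  {0}  => 0  2->0 ok
  [15] x  {1,2}  => 2  0->2 ok
  [16] z  {0}  => 0  2->0 ok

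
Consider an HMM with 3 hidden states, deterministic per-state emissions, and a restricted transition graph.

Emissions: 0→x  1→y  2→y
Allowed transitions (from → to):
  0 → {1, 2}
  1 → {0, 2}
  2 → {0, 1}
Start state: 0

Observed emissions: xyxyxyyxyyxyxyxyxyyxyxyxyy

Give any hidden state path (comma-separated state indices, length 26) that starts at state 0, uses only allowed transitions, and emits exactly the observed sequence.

0,1,0,2,0,2,1,0,1,2,0,2,0,2,0,2,0,1,2,0,2,0,2,0,1,2

  0: obs=x cand={0} pick 0 [start]
  1: obs=y cand={1,2} pick 1 [0->1 ok]
  2: obs=x cand={0} pick 0 [1->0 ok]
  3: obs=y cand={1,2} pick 2 [0->2 ok]
  4: obs=x cand={0} pick 0 [2->0 ok]
  5: obs=y cand={1,2} pick 2 [0->2 ok]
  6: obs=y cand={1,2} pick 1 [2->1 ok]
  7: obs=x cand={0} pick 0 [1->0 ok]
  8: obs=y cand={1,2} pick 1 [0->1 ok]
  9: obs=y cand={1,2} pick 2 [1->2 ok]
  10: obs=x cand={0} pick 0 [2->0 ok]
  11: obs=y cand={1,2} pick 2 [0->2 ok]
  12: obs=x cand={0} pick 0 [2->0 ok]
  13: obs=y cand={1,2} pick 2 [0->2 ok]
  14: obs=x cand={0} pick 0 [2->0 ok]
  15: obs=y cand={1,2} pick 2 [0->2 ok]
  16: obs=x cand={0} pick 0 [2->0 ok]
  17: obs=y cand={1,2} pick 1 [0->1 ok]
  18: obs=y cand={1,2} pick 2 [1->2 ok]
  19: obs=x cand={0} pick 0 [2->0 ok]
  20: obs=y cand={1,2} pick 2 [0->2 ok]
  21: obs=x cand={0} pick 0 [2->0 ok]
  22: obs=y cand={1,2} pick 2 [0->2 ok]
  23: obs=x cand={0} pick 0 [2->0 ok]
  24: obs=y cand={1,2} pick 1 [0->1 ok]
  25: obs=y cand={1,2} pick 2 [1->2 ok]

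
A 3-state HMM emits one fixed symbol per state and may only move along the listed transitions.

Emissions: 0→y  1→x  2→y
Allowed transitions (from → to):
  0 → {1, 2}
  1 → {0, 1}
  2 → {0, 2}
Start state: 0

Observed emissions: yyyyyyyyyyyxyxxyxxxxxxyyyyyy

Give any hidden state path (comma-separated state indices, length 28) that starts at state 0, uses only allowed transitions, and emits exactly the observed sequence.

0,2,2,2,2,2,2,2,2,2,0,1,0,1,1,0,1,1,1,1,1,1,0,2,0,2,0,2

  t0 'y' -> {0,2}, take 0 (start)
  t1 'y' -> {0,2}, take 2 (0->2 ok)
  t2 'y' -> {0,2}, take 2 (2->2 ok)
  t3 'y' -> {0,2}, take 2 (2->2 ok)
  t4 'y' -> {0,2}, take 2 (2->2 ok)
  t5 'y' -> {0,2}, take 2 (2->2 ok)
  t6 'y' -> {0,2}, take 2 (2->2 ok)
  t7 'y' -> {0,2}, take 2 (2->2 ok)
  t8 'y' -> {0,2}, take 2 (2->2 ok)
  t9 'y' -> {0,2}, take 2 (2->2 ok)
  t10 'y' -> {0,2}, take 0 (2->0 ok)
  t11 'x' -> {1}, take 1 (0->1 ok)
  t12 'y' -> {0,2}, take 0 (1->0 ok)
  t13 'x' -> {1}, take 1 (0->1 ok)
  t14 'x' -> {1}, take 1 (1->1 ok)
  t15 'y' -> {0,2}, take 0 (1->0 ok)
  t16 'x' -> {1}, take 1 (0->1 ok)
  t17 'x' -> {1}, take 1 (1->1 ok)
  t18 'x' -> {1}, take 1 (1->1 ok)
  t19 'x' -> {1}, take 1 (1->1 ok)
  t20 'x' -> {1}, take 1 (1->1 ok)
  t21 'x' -> {1}, take 1 (1->1 ok)
  t22 'y' -> {0,2}, take 0 (1->0 ok)
  t23 'y' -> {0,2}, take 2 (0->2 ok)
  t24 'y' -> {0,2}, take 0 (2->0 ok)
  t25 'y' -> {0,2}, take 2 (0->2 ok)
  t26 'y' -> {0,2}, take 0 (2->0 ok)
  t27 'y' -> {0,2}, take 2 (0->2 ok)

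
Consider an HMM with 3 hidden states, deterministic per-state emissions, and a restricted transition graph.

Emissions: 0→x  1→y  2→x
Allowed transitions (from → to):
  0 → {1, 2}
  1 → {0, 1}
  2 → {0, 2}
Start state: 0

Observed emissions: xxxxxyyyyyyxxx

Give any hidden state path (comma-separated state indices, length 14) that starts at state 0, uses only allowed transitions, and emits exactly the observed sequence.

  pos 0: x in {0,2}, choose 0; start
  pos 1: x in {0,2}, choose 2; 0->2 ok
  pos 2: x in {0,2}, choose 2; 2->2 ok
  pos 3: x in {0,2}, choose 2; 2->2 ok
  pos 4: x in {0,2}, choose 0; 2->0 ok
  pos 5: y in {1}, choose 1; 0->1 ok
  pos 6: y in {1}, choose 1; 1->1 ok
  pos 7: y in {1}, choose 1; 1->1 ok
  pos 8: y in {1}, choose 1; 1->1 ok
  pos 9: y in {1}, choose 1; 1->1 ok
  pos 10: y in {1}, choose 1; 1->1 ok
  pos 11: x in {0,2}, choose 0; 1->0 ok
  pos 12: x in {0,2}, choose 2; 0->2 ok
  pos 13: x in {0,2}, choose 0; 2->0 ok

0,2,2,2,0,1,1,1,1,1,1,0,2,0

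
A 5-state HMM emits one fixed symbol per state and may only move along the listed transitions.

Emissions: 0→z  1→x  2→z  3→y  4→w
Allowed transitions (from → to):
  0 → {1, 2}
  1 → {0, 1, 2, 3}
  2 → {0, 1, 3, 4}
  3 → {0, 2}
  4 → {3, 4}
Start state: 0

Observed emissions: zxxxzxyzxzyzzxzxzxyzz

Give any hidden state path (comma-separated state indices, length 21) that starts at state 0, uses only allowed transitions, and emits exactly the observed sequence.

  [0] z  {0,2}  => 0  start
  [1] x  {1}  => 1  0->1 ok
  [2] x  {1}  => 1  1->1 ok
  [3] x  {1}  => 1  1->1 ok
  [4] z  {0,2}  => 2  1->2 ok
  [5] x  {1}  => 1  2->1 ok
  [6] y  {3}  => 3  1->3 ok
  [7] z  {0,2}  => 0  3->0 ok
  [8] x  {1}  => 1  0->1 ok
  [9] z  {0,2}  => 2  1->2 ok
  [10] y  {3}  => 3  2->3 ok
  [11] z  {0,2}  => 2  3->2 ok
  [12] z  {0,2}  => 0  2->0 ok
  [13] x  {1}  => 1  0->1 ok
  [14] z  {0,2}  => 0  1->0 ok
  [15] x  {1}  => 1  0->1 ok
  [16] z  {0,2}  => 2  1->2 ok
  [17] x  {1}  => 1  2->1 ok
  [18] y  {3}  => 3  1->3 ok
  [19] z  {0,2}  => 2  3->2 ok
  [20] z  {0,2}  => 0  2->0 ok

0,1,1,1,2,1,3,0,1,2,3,2,0,1,0,1,2,1,3,2,0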